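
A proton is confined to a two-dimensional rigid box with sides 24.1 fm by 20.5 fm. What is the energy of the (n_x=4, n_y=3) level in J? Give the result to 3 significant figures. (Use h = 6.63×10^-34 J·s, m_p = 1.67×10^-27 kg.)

E = 1.61×10^-12 J

For a 2D rectangular well E = (h²/8m_p)·Σ n_i²/L_i² = (6.63×10^-34)²/(8·1.67×10^-27) · [4²/(24.1 fm)² + 3²/(20.5 fm)²].
Evaluating gives E = 1.61×10^-12 J.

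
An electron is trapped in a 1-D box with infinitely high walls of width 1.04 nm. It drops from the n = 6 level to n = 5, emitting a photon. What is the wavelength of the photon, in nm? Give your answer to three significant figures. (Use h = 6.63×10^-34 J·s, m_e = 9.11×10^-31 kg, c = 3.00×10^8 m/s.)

E_1 = h²/(8m_eL²) = 5.576×10^-20 J, so ΔE = (6² − 5²)E_1 = 6.134×10^-19 J.
λ = hc/ΔE = (6.63×10^-34·3.00×10^8)/6.134×10^-19 = 3.24×10^-7 m = 324 nm.

λ = 324 nm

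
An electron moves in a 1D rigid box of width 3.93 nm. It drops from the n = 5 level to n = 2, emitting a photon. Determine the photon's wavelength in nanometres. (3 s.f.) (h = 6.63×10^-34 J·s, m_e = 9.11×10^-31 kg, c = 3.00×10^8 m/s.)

λ = 2.43×10^3 nm

E_1 = h²/(8m_eL²) = 3.905×10^-21 J, so ΔE = (5² − 2²)E_1 = 8.200×10^-20 J.
λ = hc/ΔE = (6.63×10^-34·3.00×10^8)/8.200×10^-20 = 2.43×10^-6 m = 2.43×10^3 nm.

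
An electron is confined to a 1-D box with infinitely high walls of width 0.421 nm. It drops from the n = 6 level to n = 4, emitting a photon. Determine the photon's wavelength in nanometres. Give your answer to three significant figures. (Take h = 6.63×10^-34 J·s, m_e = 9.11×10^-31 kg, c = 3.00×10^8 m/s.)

E_1 = h²/(8m_eL²) = 3.403×10^-19 J, so ΔE = (6² − 4²)E_1 = 6.806×10^-18 J.
λ = hc/ΔE = (6.63×10^-34·3.00×10^8)/6.806×10^-18 = 2.92×10^-8 m = 29.2 nm.

λ = 29.2 nm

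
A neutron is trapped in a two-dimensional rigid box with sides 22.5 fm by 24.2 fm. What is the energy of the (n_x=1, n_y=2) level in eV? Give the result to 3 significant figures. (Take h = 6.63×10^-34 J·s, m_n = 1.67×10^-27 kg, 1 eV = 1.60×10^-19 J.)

E = 1.81×10^6 eV

For a 2D rectangular well E = (h²/8m_n)·Σ n_i²/L_i² = (6.63×10^-34)²/(8·1.67×10^-27) · [1²/(22.5 fm)² + 2²/(24.2 fm)²].
Evaluating gives E = 2.897×10^-13 J = 1.81×10^6 eV.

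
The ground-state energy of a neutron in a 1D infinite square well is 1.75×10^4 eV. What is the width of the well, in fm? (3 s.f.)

From E_n = n²h²/(8m_nL²), L = n·h/√(8m_nE_n).
E_1 = 1.75×10^4 eV = 2.803×10^-15 J, so L = 1·6.626×10^-34/√(8·1.675×10^-27·2.803×10^-15) = 1.08×10^-13 m = 108 fm.

L = 108 fm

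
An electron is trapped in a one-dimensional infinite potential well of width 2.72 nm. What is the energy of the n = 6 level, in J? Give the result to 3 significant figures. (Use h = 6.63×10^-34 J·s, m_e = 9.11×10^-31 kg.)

E_6 = 2.93×10^-19 J

For an infinite well E_n = n²h²/(8m_eL²), so E_1 = h²/(8m_eL²) = (6.63×10^-34)²/(8·9.11×10^-31·(2.72×10^-9 m)²) = 8.152×10^-21 J.
Then E_6 = 6²·E_1 = 36·8.152×10^-21 J = 2.93×10^-19 J.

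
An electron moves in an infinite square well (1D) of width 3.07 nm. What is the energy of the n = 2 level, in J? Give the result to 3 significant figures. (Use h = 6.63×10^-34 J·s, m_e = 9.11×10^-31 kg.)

For an infinite well E_n = n²h²/(8m_eL²), so E_1 = h²/(8m_eL²) = (6.63×10^-34)²/(8·9.11×10^-31·(3.07×10^-9 m)²) = 6.399×10^-21 J.
Then E_2 = 2²·E_1 = 4·6.399×10^-21 J = 2.56×10^-20 J.

E_2 = 2.56×10^-20 J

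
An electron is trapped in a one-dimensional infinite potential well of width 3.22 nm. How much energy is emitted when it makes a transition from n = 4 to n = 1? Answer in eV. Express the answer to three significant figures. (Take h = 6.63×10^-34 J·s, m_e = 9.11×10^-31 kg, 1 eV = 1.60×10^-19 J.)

E_1 = h²/(8m_eL²) = 5.817×10^-21 J.
|ΔE| = |4² − 1²|·E_1 = 15·5.817×10^-21 J = 8.725×10^-20 J = 0.545 eV.

|ΔE| = 0.545 eV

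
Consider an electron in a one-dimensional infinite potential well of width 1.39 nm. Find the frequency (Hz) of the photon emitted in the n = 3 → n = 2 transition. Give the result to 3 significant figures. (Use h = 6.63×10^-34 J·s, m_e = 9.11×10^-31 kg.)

f = 2.35×10^14 Hz

E_1 = h²/(8m_eL²) = 3.122×10^-20 J and ΔE = (3² − 2²)E_1 = 1.561×10^-19 J.
f = ΔE/h = 1.561×10^-19/6.63×10^-34 = 2.35×10^14 Hz.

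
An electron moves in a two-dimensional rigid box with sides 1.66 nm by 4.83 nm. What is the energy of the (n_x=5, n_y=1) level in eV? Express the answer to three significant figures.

For a 2D rectangular well E = (h²/8m_e)·Σ n_i²/L_i² = (6.626×10^-34)²/(8·9.109×10^-31) · [5²/(1.66 nm)² + 1²/(4.83 nm)²].
Evaluating gives E = 5.492×10^-19 J = 3.43 eV.

E = 3.43 eV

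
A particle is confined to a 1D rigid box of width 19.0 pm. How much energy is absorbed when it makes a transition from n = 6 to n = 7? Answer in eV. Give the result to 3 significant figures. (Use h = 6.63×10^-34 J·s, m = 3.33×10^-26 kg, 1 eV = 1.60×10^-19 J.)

|ΔE| = 0.371 eV

E_1 = h²/(8mL²) = 4.571×10^-21 J.
|ΔE| = |6² − 7²|·E_1 = 13·4.571×10^-21 J = 5.942×10^-20 J = 0.371 eV.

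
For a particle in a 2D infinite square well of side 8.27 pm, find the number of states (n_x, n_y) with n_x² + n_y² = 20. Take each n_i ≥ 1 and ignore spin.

degeneracy = 2

The level has n_x² + n_y² = 20. The ordered positive-integer solutions are (2, 4), (4, 2).
That gives 2 states.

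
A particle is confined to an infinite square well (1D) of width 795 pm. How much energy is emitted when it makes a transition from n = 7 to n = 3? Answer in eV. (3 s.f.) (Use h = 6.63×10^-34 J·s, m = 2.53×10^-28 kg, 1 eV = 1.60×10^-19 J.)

|ΔE| = 0.0859 eV

E_1 = h²/(8mL²) = 3.436×10^-22 J.
|ΔE| = |7² − 3²|·E_1 = 40·3.436×10^-22 J = 1.374×10^-20 J = 0.0859 eV.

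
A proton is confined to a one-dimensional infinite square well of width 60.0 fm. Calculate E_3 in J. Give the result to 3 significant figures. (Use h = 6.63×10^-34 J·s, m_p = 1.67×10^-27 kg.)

For an infinite well E_n = n²h²/(8m_pL²), so E_1 = h²/(8m_pL²) = (6.63×10^-34)²/(8·1.67×10^-27·(6.00×10^-14 m)²) = 9.139×10^-15 J.
Then E_3 = 3²·E_1 = 9·9.139×10^-15 J = 8.23×10^-14 J.

E_3 = 8.23×10^-14 J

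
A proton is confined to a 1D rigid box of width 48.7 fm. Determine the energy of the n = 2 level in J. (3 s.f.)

For an infinite well E_n = n²h²/(8m_pL²), so E_1 = h²/(8m_pL²) = (6.626×10^-34)²/(8·1.673×10^-27·(4.87×10^-14 m)²) = 1.383×10^-14 J.
Then E_2 = 2²·E_1 = 4·1.383×10^-14 J = 5.53×10^-14 J.

E_2 = 5.53×10^-14 J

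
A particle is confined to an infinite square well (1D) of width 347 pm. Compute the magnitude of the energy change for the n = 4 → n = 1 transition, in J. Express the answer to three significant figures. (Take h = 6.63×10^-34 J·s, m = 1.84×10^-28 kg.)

E_1 = h²/(8mL²) = 2.480×10^-21 J.
|ΔE| = |4² − 1²|·E_1 = 15·2.480×10^-21 J = 3.72×10^-20 J.

|ΔE| = 3.72×10^-20 J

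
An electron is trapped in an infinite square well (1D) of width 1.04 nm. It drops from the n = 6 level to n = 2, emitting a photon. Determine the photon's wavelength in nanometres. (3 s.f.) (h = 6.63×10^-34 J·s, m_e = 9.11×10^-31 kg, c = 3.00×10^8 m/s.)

λ = 111 nm

E_1 = h²/(8m_eL²) = 5.576×10^-20 J, so ΔE = (6² − 2²)E_1 = 1.784×10^-18 J.
λ = hc/ΔE = (6.63×10^-34·3.00×10^8)/1.784×10^-18 = 1.11×10^-7 m = 111 nm.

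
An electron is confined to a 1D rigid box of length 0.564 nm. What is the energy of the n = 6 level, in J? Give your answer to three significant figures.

For an infinite well E_n = n²h²/(8m_eL²), so E_1 = h²/(8m_eL²) = (6.626×10^-34)²/(8·9.109×10^-31·(5.64×10^-10 m)²) = 1.894×10^-19 J.
Then E_6 = 6²·E_1 = 36·1.894×10^-19 J = 6.82×10^-18 J.

E_6 = 6.82×10^-18 J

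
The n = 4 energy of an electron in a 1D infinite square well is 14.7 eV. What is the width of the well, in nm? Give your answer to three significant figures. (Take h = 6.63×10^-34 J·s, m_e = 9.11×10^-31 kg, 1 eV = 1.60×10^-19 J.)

From E_n = n²h²/(8m_eL²), L = n·h/√(8m_eE_n).
E_4 = 14.7 eV = 2.352×10^-18 J, so L = 4·6.63×10^-34/√(8·9.11×10^-31·2.352×10^-18) = 6.41×10^-10 m = 0.641 nm.

L = 0.641 nm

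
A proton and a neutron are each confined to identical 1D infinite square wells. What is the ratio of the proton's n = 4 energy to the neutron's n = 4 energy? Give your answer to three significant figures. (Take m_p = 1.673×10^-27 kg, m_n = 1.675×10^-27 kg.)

1.00

E_n ∝ 1/m at fixed n and L, so the ratio is m_n/m_p = 1.675×10^-27/1.673×10^-27 = 1.00.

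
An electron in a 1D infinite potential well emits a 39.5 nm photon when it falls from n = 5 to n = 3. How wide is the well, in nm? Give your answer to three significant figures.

The photon carries ΔE = hc/λ = 6.626×10^-34·2.998×10^8/3.95×10^-8 m = 5.029×10^-18 J.
Since ΔE = (5² − 3²)E_1, E_1 = 3.143×10^-19 J, and L = h/√(8m_eE_1) = 4.38×10^-10 m = 0.438 nm.

L = 0.438 nm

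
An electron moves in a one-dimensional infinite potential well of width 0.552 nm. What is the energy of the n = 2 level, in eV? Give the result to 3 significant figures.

For an infinite well E_n = n²h²/(8m_eL²), so E_1 = h²/(8m_eL²) = (6.626×10^-34)²/(8·9.109×10^-31·(5.52×10^-10 m)²) = 1.977×10^-19 J.
Then E_2 = 2²·E_1 = 4·1.977×10^-19 J = 7.908×10^-19 J.
Converting, E_2 = 7.908×10^-19 J / (1.602×10^-19 J/eV) = 4.94 eV.

E_2 = 4.94 eV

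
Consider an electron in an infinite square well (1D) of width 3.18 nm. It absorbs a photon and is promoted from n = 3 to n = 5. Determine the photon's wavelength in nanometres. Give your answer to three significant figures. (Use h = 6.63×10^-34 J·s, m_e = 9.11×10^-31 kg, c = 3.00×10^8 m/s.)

λ = 2.08×10^3 nm

E_1 = h²/(8m_eL²) = 5.964×10^-21 J, so ΔE = (5² − 3²)E_1 = 9.542×10^-20 J.
λ = hc/ΔE = (6.63×10^-34·3.00×10^8)/9.542×10^-20 = 2.08×10^-6 m = 2.08×10^3 nm.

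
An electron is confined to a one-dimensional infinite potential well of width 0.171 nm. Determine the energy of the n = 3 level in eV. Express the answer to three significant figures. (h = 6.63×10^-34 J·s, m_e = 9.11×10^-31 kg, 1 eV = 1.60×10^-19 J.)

E_3 = 116 eV

For an infinite well E_n = n²h²/(8m_eL²), so E_1 = h²/(8m_eL²) = (6.63×10^-34)²/(8·9.11×10^-31·(1.71×10^-10 m)²) = 2.063×10^-18 J.
Then E_3 = 3²·E_1 = 9·2.063×10^-18 J = 1.857×10^-17 J.
Converting, E_3 = 1.857×10^-17 J / (1.60×10^-19 J/eV) = 116 eV.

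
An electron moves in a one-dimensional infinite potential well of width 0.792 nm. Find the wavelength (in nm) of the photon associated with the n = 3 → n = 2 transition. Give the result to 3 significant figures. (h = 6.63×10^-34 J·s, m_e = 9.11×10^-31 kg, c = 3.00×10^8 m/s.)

λ = 414 nm

E_1 = h²/(8m_eL²) = 9.615×10^-20 J, so ΔE = (3² − 2²)E_1 = 4.808×10^-19 J.
λ = hc/ΔE = (6.63×10^-34·3.00×10^8)/4.808×10^-19 = 4.14×10^-7 m = 414 nm.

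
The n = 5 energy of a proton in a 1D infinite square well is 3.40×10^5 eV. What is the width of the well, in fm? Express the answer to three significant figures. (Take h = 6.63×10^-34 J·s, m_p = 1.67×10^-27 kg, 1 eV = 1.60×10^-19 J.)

L = 123 fm

From E_n = n²h²/(8m_pL²), L = n·h/√(8m_pE_n).
E_5 = 3.40×10^5 eV = 5.440×10^-14 J, so L = 5·6.63×10^-34/√(8·1.67×10^-27·5.440×10^-14) = 1.23×10^-13 m = 123 fm.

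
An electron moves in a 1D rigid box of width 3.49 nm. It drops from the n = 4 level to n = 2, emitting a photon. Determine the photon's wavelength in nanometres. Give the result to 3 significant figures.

λ = 3.35×10^3 nm

E_1 = h²/(8m_eL²) = 4.946×10^-21 J, so ΔE = (4² − 2²)E_1 = 5.935×10^-20 J.
λ = hc/ΔE = (6.626×10^-34·2.998×10^8)/5.935×10^-20 = 3.35×10^-6 m = 3.35×10^3 nm.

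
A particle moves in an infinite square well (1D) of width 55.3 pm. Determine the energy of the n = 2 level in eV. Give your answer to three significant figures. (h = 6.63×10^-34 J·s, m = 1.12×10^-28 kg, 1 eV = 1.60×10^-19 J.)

For an infinite well E_n = n²h²/(8mL²), so E_1 = h²/(8mL²) = (6.63×10^-34)²/(8·1.12×10^-28·(5.53×10^-11 m)²) = 1.604×10^-19 J.
Then E_2 = 2²·E_1 = 4·1.604×10^-19 J = 6.416×10^-19 J.
Converting, E_2 = 6.416×10^-19 J / (1.60×10^-19 J/eV) = 4.01 eV.

E_2 = 4.01 eV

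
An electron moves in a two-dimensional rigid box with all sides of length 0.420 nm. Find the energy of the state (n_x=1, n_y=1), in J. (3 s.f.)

For a 2D rectangular well E = (h²/8m_e)·Σ n_i²/L_i² = (6.626×10^-34)²/(8·9.109×10^-31) · [1²/(0.420 nm)² + 1²/(0.420 nm)²].
Evaluating gives E = 6.83×10^-19 J.

E = 6.83×10^-19 J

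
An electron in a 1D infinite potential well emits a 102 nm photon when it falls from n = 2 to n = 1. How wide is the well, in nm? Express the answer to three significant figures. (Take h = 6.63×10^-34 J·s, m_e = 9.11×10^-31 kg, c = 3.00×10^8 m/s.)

The photon carries ΔE = hc/λ = 6.63×10^-34·3.00×10^8/1.02×10^-7 m = 1.950×10^-18 J.
Since ΔE = (2² − 1²)E_1, E_1 = 6.500×10^-19 J, and L = h/√(8m_eE_1) = 3.05×10^-10 m = 0.305 nm.

L = 0.305 nm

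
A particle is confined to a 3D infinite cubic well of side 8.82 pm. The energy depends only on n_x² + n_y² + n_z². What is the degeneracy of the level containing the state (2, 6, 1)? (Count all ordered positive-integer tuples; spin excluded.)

The level has n_x² + n_y² + n_z² = 41. The ordered positive-integer solutions are (1, 2, 6), (1, 6, 2), (2, 1, 6), (2, 6, 1), (3, 4, 4), (4, 3, 4), (4, 4, 3), (6, 1, 2), (6, 2, 1).
That gives 9 states.

degeneracy = 9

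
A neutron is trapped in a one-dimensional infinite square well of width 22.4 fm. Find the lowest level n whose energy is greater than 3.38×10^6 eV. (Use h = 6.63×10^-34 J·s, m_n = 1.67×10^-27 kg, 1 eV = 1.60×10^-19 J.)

E_1 = h²/(8m_nL²) = 6.557×10^-14 J = 4.098×10^5 eV.
Need n² > 3.38×10^6/4.098×10^5 = 8.248, i.e. n > 2.872.
The smallest integer satisfying this is n = 3.

n = 3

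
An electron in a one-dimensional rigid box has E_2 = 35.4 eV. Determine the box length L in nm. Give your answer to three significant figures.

L = 0.206 nm

From E_n = n²h²/(8m_eL²), L = n·h/√(8m_eE_n).
E_2 = 35.4 eV = 5.671×10^-18 J, so L = 2·6.626×10^-34/√(8·9.109×10^-31·5.671×10^-18) = 2.06×10^-10 m = 0.206 nm.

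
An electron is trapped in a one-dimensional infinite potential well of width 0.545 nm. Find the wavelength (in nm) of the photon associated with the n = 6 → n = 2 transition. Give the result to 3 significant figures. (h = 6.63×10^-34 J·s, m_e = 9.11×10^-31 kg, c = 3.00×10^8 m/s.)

E_1 = h²/(8m_eL²) = 2.031×10^-19 J, so ΔE = (6² − 2²)E_1 = 6.499×10^-18 J.
λ = hc/ΔE = (6.63×10^-34·3.00×10^8)/6.499×10^-18 = 3.06×10^-8 m = 30.6 nm.

λ = 30.6 nm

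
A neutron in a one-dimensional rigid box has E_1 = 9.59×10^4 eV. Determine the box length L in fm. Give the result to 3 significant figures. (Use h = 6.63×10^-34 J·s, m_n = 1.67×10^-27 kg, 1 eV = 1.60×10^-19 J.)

From E_n = n²h²/(8m_nL²), L = n·h/√(8m_nE_n).
E_1 = 9.59×10^4 eV = 1.534×10^-14 J, so L = 1·6.63×10^-34/√(8·1.67×10^-27·1.534×10^-14) = 4.63×10^-14 m = 46.3 fm.

L = 46.3 fm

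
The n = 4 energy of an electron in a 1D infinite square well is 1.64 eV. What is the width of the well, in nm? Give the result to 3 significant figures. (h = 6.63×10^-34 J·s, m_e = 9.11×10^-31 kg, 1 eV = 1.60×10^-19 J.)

From E_n = n²h²/(8m_eL²), L = n·h/√(8m_eE_n).
E_4 = 1.64 eV = 2.624×10^-19 J, so L = 4·6.63×10^-34/√(8·9.11×10^-31·2.624×10^-19) = 1.92×10^-9 m = 1.92 nm.

L = 1.92 nm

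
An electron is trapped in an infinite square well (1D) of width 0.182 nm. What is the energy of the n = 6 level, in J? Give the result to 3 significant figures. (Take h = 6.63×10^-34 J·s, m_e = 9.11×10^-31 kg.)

For an infinite well E_n = n²h²/(8m_eL²), so E_1 = h²/(8m_eL²) = (6.63×10^-34)²/(8·9.11×10^-31·(1.82×10^-10 m)²) = 1.821×10^-18 J.
Then E_6 = 6²·E_1 = 36·1.821×10^-18 J = 6.56×10^-17 J.

E_6 = 6.56×10^-17 J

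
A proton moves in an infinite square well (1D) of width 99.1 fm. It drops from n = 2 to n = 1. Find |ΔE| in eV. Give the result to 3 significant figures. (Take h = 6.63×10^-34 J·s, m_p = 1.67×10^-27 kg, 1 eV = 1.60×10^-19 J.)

|ΔE| = 6.28×10^4 eV

E_1 = h²/(8m_pL²) = 3.350×10^-15 J.
|ΔE| = |2² − 1²|·E_1 = 3·3.350×10^-15 J = 1.005×10^-14 J = 6.28×10^4 eV.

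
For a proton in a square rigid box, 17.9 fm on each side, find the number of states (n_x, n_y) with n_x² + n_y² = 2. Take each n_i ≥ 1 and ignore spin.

degeneracy = 1

The level has n_x² + n_y² = 2. The ordered positive-integer solutions are (1, 1).
That gives 1 state.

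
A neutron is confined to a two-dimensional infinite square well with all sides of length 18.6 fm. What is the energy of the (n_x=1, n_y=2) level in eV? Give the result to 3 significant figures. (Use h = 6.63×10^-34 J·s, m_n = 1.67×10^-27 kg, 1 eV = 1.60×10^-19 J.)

For a 2D rectangular well E = (h²/8m_n)·Σ n_i²/L_i² = (6.63×10^-34)²/(8·1.67×10^-27) · [1²/(18.6 fm)² + 2²/(18.6 fm)²].
Evaluating gives E = 4.755×10^-13 J = 2.97×10^6 eV.

E = 2.97×10^6 eV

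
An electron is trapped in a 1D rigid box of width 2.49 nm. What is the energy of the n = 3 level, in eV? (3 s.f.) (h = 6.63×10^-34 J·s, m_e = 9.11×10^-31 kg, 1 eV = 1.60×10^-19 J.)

For an infinite well E_n = n²h²/(8m_eL²), so E_1 = h²/(8m_eL²) = (6.63×10^-34)²/(8·9.11×10^-31·(2.49×10^-9 m)²) = 9.728×10^-21 J.
Then E_3 = 3²·E_1 = 9·9.728×10^-21 J = 8.755×10^-20 J.
Converting, E_3 = 8.755×10^-20 J / (1.60×10^-19 J/eV) = 0.547 eV.

E_3 = 0.547 eV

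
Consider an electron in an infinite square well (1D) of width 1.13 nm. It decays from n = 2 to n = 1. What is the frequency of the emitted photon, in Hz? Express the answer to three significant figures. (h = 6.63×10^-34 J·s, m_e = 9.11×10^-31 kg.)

f = 2.14×10^14 Hz

E_1 = h²/(8m_eL²) = 4.723×10^-20 J and ΔE = (2² − 1²)E_1 = 1.417×10^-19 J.
f = ΔE/h = 1.417×10^-19/6.63×10^-34 = 2.14×10^14 Hz.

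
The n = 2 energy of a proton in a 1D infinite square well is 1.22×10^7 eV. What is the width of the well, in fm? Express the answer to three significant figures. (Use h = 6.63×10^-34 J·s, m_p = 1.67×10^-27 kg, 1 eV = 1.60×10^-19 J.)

L = 8.21 fm

From E_n = n²h²/(8m_pL²), L = n·h/√(8m_pE_n).
E_2 = 1.22×10^7 eV = 1.952×10^-12 J, so L = 2·6.63×10^-34/√(8·1.67×10^-27·1.952×10^-12) = 8.21×10^-15 m = 8.21 fm.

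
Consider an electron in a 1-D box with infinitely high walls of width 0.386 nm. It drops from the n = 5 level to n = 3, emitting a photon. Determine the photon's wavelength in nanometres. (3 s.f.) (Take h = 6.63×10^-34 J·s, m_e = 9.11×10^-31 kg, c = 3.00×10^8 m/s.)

E_1 = h²/(8m_eL²) = 4.048×10^-19 J, so ΔE = (5² − 3²)E_1 = 6.477×10^-18 J.
λ = hc/ΔE = (6.63×10^-34·3.00×10^8)/6.477×10^-18 = 3.07×10^-8 m = 30.7 nm.

λ = 30.7 nm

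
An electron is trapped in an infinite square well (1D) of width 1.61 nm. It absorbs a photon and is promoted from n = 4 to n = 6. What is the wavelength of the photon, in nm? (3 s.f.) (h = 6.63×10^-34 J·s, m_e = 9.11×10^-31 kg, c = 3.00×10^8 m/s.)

λ = 427 nm

E_1 = h²/(8m_eL²) = 2.327×10^-20 J, so ΔE = (6² − 4²)E_1 = 4.654×10^-19 J.
λ = hc/ΔE = (6.63×10^-34·3.00×10^8)/4.654×10^-19 = 4.27×10^-7 m = 427 nm.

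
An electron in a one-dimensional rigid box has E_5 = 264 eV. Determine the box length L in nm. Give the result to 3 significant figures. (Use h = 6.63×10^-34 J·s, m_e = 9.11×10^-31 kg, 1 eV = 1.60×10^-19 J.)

L = 0.189 nm

From E_n = n²h²/(8m_eL²), L = n·h/√(8m_eE_n).
E_5 = 264 eV = 4.224×10^-17 J, so L = 5·6.63×10^-34/√(8·9.11×10^-31·4.224×10^-17) = 1.89×10^-10 m = 0.189 nm.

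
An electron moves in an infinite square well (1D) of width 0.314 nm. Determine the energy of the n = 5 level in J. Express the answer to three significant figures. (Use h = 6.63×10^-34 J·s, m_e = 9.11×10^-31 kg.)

E_5 = 1.53×10^-17 J

For an infinite well E_n = n²h²/(8m_eL²), so E_1 = h²/(8m_eL²) = (6.63×10^-34)²/(8·9.11×10^-31·(3.14×10^-10 m)²) = 6.117×10^-19 J.
Then E_5 = 5²·E_1 = 25·6.117×10^-19 J = 1.53×10^-17 J.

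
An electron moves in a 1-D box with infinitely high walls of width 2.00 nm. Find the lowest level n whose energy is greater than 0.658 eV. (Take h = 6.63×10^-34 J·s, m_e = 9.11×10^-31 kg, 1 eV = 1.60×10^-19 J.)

n = 3

E_1 = h²/(8m_eL²) = 1.508×10^-20 J = 0.09425 eV.
Need n² > 0.658/0.09425 = 6.981, i.e. n > 2.642.
The smallest integer satisfying this is n = 3.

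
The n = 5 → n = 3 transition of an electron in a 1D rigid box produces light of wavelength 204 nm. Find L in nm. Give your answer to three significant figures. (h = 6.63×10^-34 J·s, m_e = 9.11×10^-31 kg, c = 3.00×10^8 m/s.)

The photon carries ΔE = hc/λ = 6.63×10^-34·3.00×10^8/2.04×10^-7 m = 9.750×10^-19 J.
Since ΔE = (5² − 3²)E_1, E_1 = 6.094×10^-20 J, and L = h/√(8m_eE_1) = 9.95×10^-10 m = 0.995 nm.

L = 0.995 nm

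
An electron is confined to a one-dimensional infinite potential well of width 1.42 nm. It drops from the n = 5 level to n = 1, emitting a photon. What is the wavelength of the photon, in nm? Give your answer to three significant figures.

λ = 277 nm

E_1 = h²/(8m_eL²) = 2.988×10^-20 J, so ΔE = (5² − 1²)E_1 = 7.171×10^-19 J.
λ = hc/ΔE = (6.626×10^-34·2.998×10^8)/7.171×10^-19 = 2.77×10^-7 m = 277 nm.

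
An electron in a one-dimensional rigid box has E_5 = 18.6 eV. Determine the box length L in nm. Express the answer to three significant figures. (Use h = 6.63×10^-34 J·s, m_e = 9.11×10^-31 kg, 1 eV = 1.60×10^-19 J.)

L = 0.712 nm

From E_n = n²h²/(8m_eL²), L = n·h/√(8m_eE_n).
E_5 = 18.6 eV = 2.976×10^-18 J, so L = 5·6.63×10^-34/√(8·9.11×10^-31·2.976×10^-18) = 7.12×10^-10 m = 0.712 nm.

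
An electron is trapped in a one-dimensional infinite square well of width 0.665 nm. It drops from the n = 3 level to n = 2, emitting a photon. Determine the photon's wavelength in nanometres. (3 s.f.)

E_1 = h²/(8m_eL²) = 1.362×10^-19 J, so ΔE = (3² − 2²)E_1 = 6.810×10^-19 J.
λ = hc/ΔE = (6.626×10^-34·2.998×10^8)/6.810×10^-19 = 2.92×10^-7 m = 292 nm.

λ = 292 nm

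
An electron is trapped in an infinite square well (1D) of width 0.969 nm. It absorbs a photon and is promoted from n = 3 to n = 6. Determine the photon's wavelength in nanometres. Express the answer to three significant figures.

λ = 115 nm

E_1 = h²/(8m_eL²) = 6.416×10^-20 J, so ΔE = (6² − 3²)E_1 = 1.732×10^-18 J.
λ = hc/ΔE = (6.626×10^-34·2.998×10^8)/1.732×10^-18 = 1.15×10^-7 m = 115 nm.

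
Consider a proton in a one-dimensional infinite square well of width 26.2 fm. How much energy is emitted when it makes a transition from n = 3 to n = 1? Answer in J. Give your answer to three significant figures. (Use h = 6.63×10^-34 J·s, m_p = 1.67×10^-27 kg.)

E_1 = h²/(8m_pL²) = 4.793×10^-14 J.
|ΔE| = |3² − 1²|·E_1 = 8·4.793×10^-14 J = 3.83×10^-13 J.

|ΔE| = 3.83×10^-13 J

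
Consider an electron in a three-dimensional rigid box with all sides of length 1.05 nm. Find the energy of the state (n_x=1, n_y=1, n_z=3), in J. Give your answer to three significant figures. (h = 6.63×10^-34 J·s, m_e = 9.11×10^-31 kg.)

For a 3D rectangular well E = (h²/8m_e)·Σ n_i²/L_i² = (6.63×10^-34)²/(8·9.11×10^-31) · [1²/(1.05 nm)² + 1²/(1.05 nm)² + 3²/(1.05 nm)²].
Evaluating gives E = 6.02×10^-19 J.

E = 6.02×10^-19 J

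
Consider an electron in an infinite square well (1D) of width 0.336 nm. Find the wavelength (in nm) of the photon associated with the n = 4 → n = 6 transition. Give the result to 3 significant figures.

λ = 18.6 nm

E_1 = h²/(8m_eL²) = 5.337×10^-19 J, so ΔE = (6² − 4²)E_1 = 1.067×10^-17 J.
λ = hc/ΔE = (6.626×10^-34·2.998×10^8)/1.067×10^-17 = 1.86×10^-8 m = 18.6 nm.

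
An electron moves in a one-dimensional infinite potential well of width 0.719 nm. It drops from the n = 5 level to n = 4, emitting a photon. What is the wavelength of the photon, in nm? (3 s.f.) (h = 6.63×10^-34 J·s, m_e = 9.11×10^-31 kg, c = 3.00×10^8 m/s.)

E_1 = h²/(8m_eL²) = 1.167×10^-19 J, so ΔE = (5² − 4²)E_1 = 1.050×10^-18 J.
λ = hc/ΔE = (6.63×10^-34·3.00×10^8)/1.050×10^-18 = 1.89×10^-7 m = 189 nm.

λ = 189 nm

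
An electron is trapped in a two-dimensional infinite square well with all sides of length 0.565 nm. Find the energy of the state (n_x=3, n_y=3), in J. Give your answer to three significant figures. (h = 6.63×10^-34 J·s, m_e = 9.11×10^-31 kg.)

E = 3.40×10^-18 J

For a 2D rectangular well E = (h²/8m_e)·Σ n_i²/L_i² = (6.63×10^-34)²/(8·9.11×10^-31) · [3²/(0.565 nm)² + 3²/(0.565 nm)²].
Evaluating gives E = 3.40×10^-18 J.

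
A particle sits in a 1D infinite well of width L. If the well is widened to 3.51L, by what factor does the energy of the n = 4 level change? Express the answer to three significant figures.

0.0812

E_n ∝ 1/L², so the energy scales by 1/3.51² = 0.0812.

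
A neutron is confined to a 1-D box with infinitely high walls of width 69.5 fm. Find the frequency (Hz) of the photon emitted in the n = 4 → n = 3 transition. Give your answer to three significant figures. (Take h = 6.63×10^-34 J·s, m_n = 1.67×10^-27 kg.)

f = 7.19×10^19 Hz

E_1 = h²/(8m_nL²) = 6.812×10^-15 J and ΔE = (4² − 3²)E_1 = 4.768×10^-14 J.
f = ΔE/h = 4.768×10^-14/6.63×10^-34 = 7.19×10^19 Hz.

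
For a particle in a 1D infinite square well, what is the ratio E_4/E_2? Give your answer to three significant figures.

E_n ∝ n², so E_4/E_2 = 4²/2² = 16/4 = 4.00.

4.00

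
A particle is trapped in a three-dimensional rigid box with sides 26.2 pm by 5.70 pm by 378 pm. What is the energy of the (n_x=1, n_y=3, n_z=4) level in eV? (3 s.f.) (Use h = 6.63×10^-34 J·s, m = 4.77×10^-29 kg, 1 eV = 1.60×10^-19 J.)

E = 2.01×10^3 eV

For a 3D rectangular well E = (h²/8m)·Σ n_i²/L_i² = (6.63×10^-34)²/(8·4.77×10^-29) · [1²/(26.2 pm)² + 3²/(5.70 pm)² + 4²/(378 pm)²].
Evaluating gives E = 3.209×10^-16 J = 2.01×10^3 eV.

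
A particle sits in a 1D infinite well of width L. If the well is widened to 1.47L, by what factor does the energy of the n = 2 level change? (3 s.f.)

0.463

E_n ∝ 1/L², so the energy scales by 1/1.47² = 0.463.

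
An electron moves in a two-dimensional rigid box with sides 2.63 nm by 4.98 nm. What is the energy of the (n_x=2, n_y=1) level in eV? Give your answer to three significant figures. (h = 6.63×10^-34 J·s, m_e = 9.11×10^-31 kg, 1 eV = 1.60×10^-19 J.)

E = 0.233 eV

For a 2D rectangular well E = (h²/8m_e)·Σ n_i²/L_i² = (6.63×10^-34)²/(8·9.11×10^-31) · [2²/(2.63 nm)² + 1²/(4.98 nm)²].
Evaluating gives E = 3.731×10^-20 J = 0.233 eV.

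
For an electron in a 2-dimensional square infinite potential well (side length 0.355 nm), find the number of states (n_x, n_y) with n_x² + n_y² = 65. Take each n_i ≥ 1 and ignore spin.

The level has n_x² + n_y² = 65. The ordered positive-integer solutions are (1, 8), (4, 7), (7, 4), (8, 1).
That gives 4 states.

degeneracy = 4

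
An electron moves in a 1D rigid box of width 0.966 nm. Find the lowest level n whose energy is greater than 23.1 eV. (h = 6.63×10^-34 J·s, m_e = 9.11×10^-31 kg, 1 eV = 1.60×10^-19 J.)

E_1 = h²/(8m_eL²) = 6.463×10^-20 J = 0.4039 eV.
Need n² > 23.1/0.4039 = 57.19, i.e. n > 7.562.
The smallest integer satisfying this is n = 8.

n = 8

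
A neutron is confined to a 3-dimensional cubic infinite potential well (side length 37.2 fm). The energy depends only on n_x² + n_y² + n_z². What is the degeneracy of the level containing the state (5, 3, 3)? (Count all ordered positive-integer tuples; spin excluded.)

The level has n_x² + n_y² + n_z² = 43. The ordered positive-integer solutions are (3, 3, 5), (3, 5, 3), (5, 3, 3).
That gives 3 states.

degeneracy = 3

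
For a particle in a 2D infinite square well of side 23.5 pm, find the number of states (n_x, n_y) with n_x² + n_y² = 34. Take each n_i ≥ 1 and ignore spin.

degeneracy = 2

The level has n_x² + n_y² = 34. The ordered positive-integer solutions are (3, 5), (5, 3).
That gives 2 states.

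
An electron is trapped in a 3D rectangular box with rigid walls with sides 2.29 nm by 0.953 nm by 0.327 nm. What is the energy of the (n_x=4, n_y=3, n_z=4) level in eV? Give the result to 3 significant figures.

For a 3D rectangular well E = (h²/8m_e)·Σ n_i²/L_i² = (6.626×10^-34)²/(8·9.109×10^-31) · [4²/(2.29 nm)² + 3²/(0.953 nm)² + 4²/(0.327 nm)²].
Evaluating gives E = 9.796×10^-18 J = 61.1 eV.

E = 61.1 eV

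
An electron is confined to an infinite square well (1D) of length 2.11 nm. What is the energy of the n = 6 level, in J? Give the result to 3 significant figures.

For an infinite well E_n = n²h²/(8m_eL²), so E_1 = h²/(8m_eL²) = (6.626×10^-34)²/(8·9.109×10^-31·(2.11×10^-9 m)²) = 1.353×10^-20 J.
Then E_6 = 6²·E_1 = 36·1.353×10^-20 J = 4.87×10^-19 J.

E_6 = 4.87×10^-19 J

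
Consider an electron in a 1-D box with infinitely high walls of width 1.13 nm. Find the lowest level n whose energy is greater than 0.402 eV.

n = 2

E_1 = h²/(8m_eL²) = 4.718×10^-20 J = 0.2945 eV.
Need n² > 0.402/0.2945 = 1.365, i.e. n > 1.168.
The smallest integer satisfying this is n = 2.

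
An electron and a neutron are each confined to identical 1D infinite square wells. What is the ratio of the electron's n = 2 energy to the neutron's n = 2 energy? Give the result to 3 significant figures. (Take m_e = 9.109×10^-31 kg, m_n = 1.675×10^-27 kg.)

E_n ∝ 1/m at fixed n and L, so the ratio is m_n/m_e = 1.675×10^-27/9.109×10^-31 = 1.84×10^3.

1.84×10^3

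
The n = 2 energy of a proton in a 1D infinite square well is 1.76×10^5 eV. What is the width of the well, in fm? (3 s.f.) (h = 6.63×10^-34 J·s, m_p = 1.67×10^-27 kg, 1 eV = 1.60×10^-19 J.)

L = 68.4 fm

From E_n = n²h²/(8m_pL²), L = n·h/√(8m_pE_n).
E_2 = 1.76×10^5 eV = 2.816×10^-14 J, so L = 2·6.63×10^-34/√(8·1.67×10^-27·2.816×10^-14) = 6.84×10^-14 m = 68.4 fm.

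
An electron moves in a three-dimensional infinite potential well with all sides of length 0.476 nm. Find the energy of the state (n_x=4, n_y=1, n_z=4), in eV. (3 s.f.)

E = 54.8 eV

For a 3D rectangular well E = (h²/8m_e)·Σ n_i²/L_i² = (6.626×10^-34)²/(8·9.109×10^-31) · [4²/(0.476 nm)² + 1²/(0.476 nm)² + 4²/(0.476 nm)²].
Evaluating gives E = 8.775×10^-18 J = 54.8 eV.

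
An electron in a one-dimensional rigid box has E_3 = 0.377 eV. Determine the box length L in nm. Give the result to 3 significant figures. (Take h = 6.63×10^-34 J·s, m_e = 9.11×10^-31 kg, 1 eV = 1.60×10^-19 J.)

From E_n = n²h²/(8m_eL²), L = n·h/√(8m_eE_n).
E_3 = 0.377 eV = 6.032×10^-20 J, so L = 3·6.63×10^-34/√(8·9.11×10^-31·6.032×10^-20) = 3.00×10^-9 m = 3.00 nm.

L = 3.00 nm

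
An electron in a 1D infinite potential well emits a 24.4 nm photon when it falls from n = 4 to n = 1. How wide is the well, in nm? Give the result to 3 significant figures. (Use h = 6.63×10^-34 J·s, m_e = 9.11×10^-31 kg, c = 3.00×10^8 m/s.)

L = 0.333 nm

The photon carries ΔE = hc/λ = 6.63×10^-34·3.00×10^8/2.44×10^-8 m = 8.152×10^-18 J.
Since ΔE = (4² − 1²)E_1, E_1 = 5.435×10^-19 J, and L = h/√(8m_eE_1) = 3.33×10^-10 m = 0.333 nm.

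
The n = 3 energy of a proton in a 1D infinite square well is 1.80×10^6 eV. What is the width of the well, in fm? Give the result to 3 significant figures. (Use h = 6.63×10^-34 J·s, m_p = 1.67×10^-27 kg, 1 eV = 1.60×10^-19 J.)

From E_n = n²h²/(8m_pL²), L = n·h/√(8m_pE_n).
E_3 = 1.80×10^6 eV = 2.880×10^-13 J, so L = 3·6.63×10^-34/√(8·1.67×10^-27·2.880×10^-13) = 3.21×10^-14 m = 32.1 fm.

L = 32.1 fm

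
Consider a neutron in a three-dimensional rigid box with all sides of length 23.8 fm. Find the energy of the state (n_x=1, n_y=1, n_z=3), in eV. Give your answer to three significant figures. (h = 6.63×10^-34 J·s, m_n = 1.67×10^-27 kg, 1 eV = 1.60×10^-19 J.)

E = 3.99×10^6 eV

For a 3D rectangular well E = (h²/8m_n)·Σ n_i²/L_i² = (6.63×10^-34)²/(8·1.67×10^-27) · [1²/(23.8 fm)² + 1²/(23.8 fm)² + 3²/(23.8 fm)²].
Evaluating gives E = 6.389×10^-13 J = 3.99×10^6 eV.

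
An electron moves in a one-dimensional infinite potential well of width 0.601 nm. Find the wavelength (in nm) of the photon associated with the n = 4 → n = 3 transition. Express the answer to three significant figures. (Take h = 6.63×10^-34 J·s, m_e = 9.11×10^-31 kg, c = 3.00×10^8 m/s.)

λ = 170 nm

E_1 = h²/(8m_eL²) = 1.670×10^-19 J, so ΔE = (4² − 3²)E_1 = 1.169×10^-18 J.
λ = hc/ΔE = (6.63×10^-34·3.00×10^8)/1.169×10^-18 = 1.70×10^-7 m = 170 nm.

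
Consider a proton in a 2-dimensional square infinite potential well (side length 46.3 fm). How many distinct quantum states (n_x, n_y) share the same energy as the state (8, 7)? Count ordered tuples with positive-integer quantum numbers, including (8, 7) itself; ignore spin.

degeneracy = 2

The level has n_x² + n_y² = 113. The ordered positive-integer solutions are (7, 8), (8, 7).
That gives 2 states.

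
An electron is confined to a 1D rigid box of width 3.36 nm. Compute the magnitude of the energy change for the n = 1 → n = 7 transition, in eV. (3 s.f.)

|ΔE| = 1.60 eV

E_1 = h²/(8m_eL²) = 5.337×10^-21 J.
|ΔE| = |1² − 7²|·E_1 = 48·5.337×10^-21 J = 2.562×10^-19 J = 1.60 eV.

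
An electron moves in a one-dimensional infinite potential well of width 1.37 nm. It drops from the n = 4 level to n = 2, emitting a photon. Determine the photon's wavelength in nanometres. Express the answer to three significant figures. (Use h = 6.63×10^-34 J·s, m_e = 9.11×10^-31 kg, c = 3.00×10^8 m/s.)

λ = 516 nm

E_1 = h²/(8m_eL²) = 3.213×10^-20 J, so ΔE = (4² − 2²)E_1 = 3.856×10^-19 J.
λ = hc/ΔE = (6.63×10^-34·3.00×10^8)/3.856×10^-19 = 5.16×10^-7 m = 516 nm.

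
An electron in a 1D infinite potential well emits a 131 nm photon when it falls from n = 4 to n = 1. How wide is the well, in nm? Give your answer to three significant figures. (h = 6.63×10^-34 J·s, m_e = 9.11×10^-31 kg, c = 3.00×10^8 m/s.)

L = 0.772 nm

The photon carries ΔE = hc/λ = 6.63×10^-34·3.00×10^8/1.31×10^-7 m = 1.518×10^-18 J.
Since ΔE = (4² − 1²)E_1, E_1 = 1.012×10^-19 J, and L = h/√(8m_eE_1) = 7.72×10^-10 m = 0.772 nm.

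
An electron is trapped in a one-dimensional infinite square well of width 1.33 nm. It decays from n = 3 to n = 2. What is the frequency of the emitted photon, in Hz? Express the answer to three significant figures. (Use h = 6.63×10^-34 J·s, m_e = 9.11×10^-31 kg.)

f = 2.57×10^14 Hz

E_1 = h²/(8m_eL²) = 3.410×10^-20 J and ΔE = (3² − 2²)E_1 = 1.705×10^-19 J.
f = ΔE/h = 1.705×10^-19/6.63×10^-34 = 2.57×10^14 Hz.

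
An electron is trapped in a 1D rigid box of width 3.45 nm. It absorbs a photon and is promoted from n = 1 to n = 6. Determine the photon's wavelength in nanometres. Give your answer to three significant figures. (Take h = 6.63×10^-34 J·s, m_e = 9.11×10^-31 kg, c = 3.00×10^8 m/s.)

λ = 1.12×10^3 nm

E_1 = h²/(8m_eL²) = 5.067×10^-21 J, so ΔE = (6² − 1²)E_1 = 1.773×10^-19 J.
λ = hc/ΔE = (6.63×10^-34·3.00×10^8)/1.773×10^-19 = 1.12×10^-6 m = 1.12×10^3 nm.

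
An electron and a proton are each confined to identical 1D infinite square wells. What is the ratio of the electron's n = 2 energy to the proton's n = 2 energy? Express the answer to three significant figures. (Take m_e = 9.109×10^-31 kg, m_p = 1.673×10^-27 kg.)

E_n ∝ 1/m at fixed n and L, so the ratio is m_p/m_e = 1.673×10^-27/9.109×10^-31 = 1.84×10^3.

1.84×10^3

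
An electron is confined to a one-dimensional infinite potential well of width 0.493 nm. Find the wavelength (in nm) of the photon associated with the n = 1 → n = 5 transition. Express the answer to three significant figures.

E_1 = h²/(8m_eL²) = 2.479×10^-19 J, so ΔE = (5² − 1²)E_1 = 5.950×10^-18 J.
λ = hc/ΔE = (6.626×10^-34·2.998×10^8)/5.950×10^-18 = 3.34×10^-8 m = 33.4 nm.

λ = 33.4 nm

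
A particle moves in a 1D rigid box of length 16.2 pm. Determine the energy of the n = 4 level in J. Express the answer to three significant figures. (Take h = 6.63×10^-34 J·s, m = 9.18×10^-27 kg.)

For an infinite well E_n = n²h²/(8mL²), so E_1 = h²/(8mL²) = (6.63×10^-34)²/(8·9.18×10^-27·(1.62×10^-11 m)²) = 2.281×10^-20 J.
Then E_4 = 4²·E_1 = 16·2.281×10^-20 J = 3.65×10^-19 J.

E_4 = 3.65×10^-19 J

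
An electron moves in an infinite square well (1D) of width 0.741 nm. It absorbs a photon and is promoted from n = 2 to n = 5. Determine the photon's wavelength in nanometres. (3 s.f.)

E_1 = h²/(8m_eL²) = 1.097×10^-19 J, so ΔE = (5² − 2²)E_1 = 2.304×10^-18 J.
λ = hc/ΔE = (6.626×10^-34·2.998×10^8)/2.304×10^-18 = 8.62×10^-8 m = 86.2 nm.

λ = 86.2 nm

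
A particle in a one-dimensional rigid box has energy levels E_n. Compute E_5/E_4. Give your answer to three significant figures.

1.56

E_n ∝ n², so E_5/E_4 = 5²/4² = 25/16 = 1.56.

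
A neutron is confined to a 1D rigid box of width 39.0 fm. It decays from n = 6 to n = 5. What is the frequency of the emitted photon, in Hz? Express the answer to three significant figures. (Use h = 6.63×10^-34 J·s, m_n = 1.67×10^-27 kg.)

f = 3.59×10^20 Hz

E_1 = h²/(8m_nL²) = 2.163×10^-14 J and ΔE = (6² − 5²)E_1 = 2.379×10^-13 J.
f = ΔE/h = 2.379×10^-13/6.63×10^-34 = 3.59×10^20 Hz.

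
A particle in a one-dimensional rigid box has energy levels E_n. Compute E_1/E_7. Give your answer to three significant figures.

E_n ∝ n², so E_1/E_7 = 1²/7² = 1/49 = 0.0204.

0.0204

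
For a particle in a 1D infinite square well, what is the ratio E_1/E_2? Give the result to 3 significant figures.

E_n ∝ n², so E_1/E_2 = 1²/2² = 1/4 = 0.250.

0.250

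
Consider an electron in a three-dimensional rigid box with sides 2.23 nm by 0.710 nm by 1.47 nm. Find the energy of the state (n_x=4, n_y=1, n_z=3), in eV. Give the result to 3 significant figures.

E = 3.52 eV

For a 3D rectangular well E = (h²/8m_e)·Σ n_i²/L_i² = (6.626×10^-34)²/(8·9.109×10^-31) · [4²/(2.23 nm)² + 1²/(0.710 nm)² + 3²/(1.47 nm)²].
Evaluating gives E = 5.643×10^-19 J = 3.52 eV.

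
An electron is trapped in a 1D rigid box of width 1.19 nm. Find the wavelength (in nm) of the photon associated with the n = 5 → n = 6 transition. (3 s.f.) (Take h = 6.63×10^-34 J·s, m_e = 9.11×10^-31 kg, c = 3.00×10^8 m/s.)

λ = 425 nm

E_1 = h²/(8m_eL²) = 4.259×10^-20 J, so ΔE = (6² − 5²)E_1 = 4.685×10^-19 J.
λ = hc/ΔE = (6.63×10^-34·3.00×10^8)/4.685×10^-19 = 4.25×10^-7 m = 425 nm.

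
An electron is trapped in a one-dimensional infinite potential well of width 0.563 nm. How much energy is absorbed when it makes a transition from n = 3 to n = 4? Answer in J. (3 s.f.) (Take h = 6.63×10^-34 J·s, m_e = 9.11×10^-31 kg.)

|ΔE| = 1.33×10^-18 J

E_1 = h²/(8m_eL²) = 1.903×10^-19 J.
|ΔE| = |3² − 4²|·E_1 = 7·1.903×10^-19 J = 1.33×10^-18 J.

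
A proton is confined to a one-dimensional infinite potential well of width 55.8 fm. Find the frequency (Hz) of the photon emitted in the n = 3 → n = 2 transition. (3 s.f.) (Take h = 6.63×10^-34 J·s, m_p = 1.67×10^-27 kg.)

E_1 = h²/(8m_pL²) = 1.057×10^-14 J and ΔE = (3² − 2²)E_1 = 5.285×10^-14 J.
f = ΔE/h = 5.285×10^-14/6.63×10^-34 = 7.97×10^19 Hz.

f = 7.97×10^19 Hz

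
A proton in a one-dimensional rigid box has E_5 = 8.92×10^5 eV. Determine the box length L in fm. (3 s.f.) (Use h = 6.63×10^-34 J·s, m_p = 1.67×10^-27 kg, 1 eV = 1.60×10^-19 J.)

L = 75.9 fm

From E_n = n²h²/(8m_pL²), L = n·h/√(8m_pE_n).
E_5 = 8.92×10^5 eV = 1.427×10^-13 J, so L = 5·6.63×10^-34/√(8·1.67×10^-27·1.427×10^-13) = 7.59×10^-14 m = 75.9 fm.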